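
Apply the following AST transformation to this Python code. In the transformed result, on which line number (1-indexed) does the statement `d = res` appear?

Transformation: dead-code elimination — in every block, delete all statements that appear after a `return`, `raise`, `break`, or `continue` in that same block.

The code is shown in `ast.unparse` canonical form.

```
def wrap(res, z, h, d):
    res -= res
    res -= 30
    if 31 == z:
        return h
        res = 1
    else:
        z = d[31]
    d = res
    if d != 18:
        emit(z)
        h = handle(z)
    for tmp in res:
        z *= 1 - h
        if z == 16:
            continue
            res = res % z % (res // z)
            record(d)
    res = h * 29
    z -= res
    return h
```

8

Transformed code:
def wrap(res, z, h, d):
    res -= res
    res -= 30
    if 31 == z:
        return h
    else:
        z = d[31]
    d = res
    if d != 18:
        emit(z)
        h = handle(z)
    for tmp in res:
        z *= 1 - h
        if z == 16:
            continue
    res = h * 29
    z -= res
    return h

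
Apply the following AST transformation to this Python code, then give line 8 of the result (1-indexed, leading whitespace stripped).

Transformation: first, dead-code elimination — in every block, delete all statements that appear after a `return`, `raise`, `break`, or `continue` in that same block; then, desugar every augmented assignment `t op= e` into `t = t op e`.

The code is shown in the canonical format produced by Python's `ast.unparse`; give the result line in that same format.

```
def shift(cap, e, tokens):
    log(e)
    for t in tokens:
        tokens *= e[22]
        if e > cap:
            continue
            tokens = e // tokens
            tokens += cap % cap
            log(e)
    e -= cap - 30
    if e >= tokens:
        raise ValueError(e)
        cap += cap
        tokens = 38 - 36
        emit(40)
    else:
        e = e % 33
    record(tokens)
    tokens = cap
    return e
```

Transformed code:
def shift(cap, e, tokens):
    log(e)
    for t in tokens:
        tokens = tokens * e[22]
        if e > cap:
            continue
    e = e - (cap - 30)
    if e >= tokens:
        raise ValueError(e)
    else:
        e = e % 33
    record(tokens)
    tokens = cap
    return e

if e >= tokens:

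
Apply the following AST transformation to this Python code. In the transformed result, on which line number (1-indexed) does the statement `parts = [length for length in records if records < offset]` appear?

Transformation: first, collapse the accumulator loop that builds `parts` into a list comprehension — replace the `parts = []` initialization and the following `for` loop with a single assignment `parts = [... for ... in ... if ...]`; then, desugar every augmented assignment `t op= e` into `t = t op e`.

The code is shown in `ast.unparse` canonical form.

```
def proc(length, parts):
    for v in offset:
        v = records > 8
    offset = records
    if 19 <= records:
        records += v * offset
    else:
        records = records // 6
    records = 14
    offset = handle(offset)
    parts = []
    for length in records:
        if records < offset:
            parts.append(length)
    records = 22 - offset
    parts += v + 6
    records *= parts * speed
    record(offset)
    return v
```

11

Transformed code:
def proc(length, parts):
    for v in offset:
        v = records > 8
    offset = records
    if 19 <= records:
        records = records + v * offset
    else:
        records = records // 6
    records = 14
    offset = handle(offset)
    parts = [length for length in records if records < offset]
    records = 22 - offset
    parts = parts + (v + 6)
    records = records * (parts * speed)
    record(offset)
    return v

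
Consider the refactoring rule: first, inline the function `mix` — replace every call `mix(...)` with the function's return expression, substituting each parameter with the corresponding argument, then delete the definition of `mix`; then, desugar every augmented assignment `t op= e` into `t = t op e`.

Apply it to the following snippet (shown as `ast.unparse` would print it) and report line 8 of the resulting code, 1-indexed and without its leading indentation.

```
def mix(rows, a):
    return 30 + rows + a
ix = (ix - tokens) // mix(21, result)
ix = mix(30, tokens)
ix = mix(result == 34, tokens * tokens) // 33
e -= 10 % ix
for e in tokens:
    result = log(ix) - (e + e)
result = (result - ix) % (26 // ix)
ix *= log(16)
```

ix = ix * log(16)

Transformed code:
ix = (ix - tokens) // (30 + 21 + result)
ix = 30 + 30 + tokens
ix = (30 + (result == 34) + tokens * tokens) // 33
e = e - 10 % ix
for e in tokens:
    result = log(ix) - (e + e)
result = (result - ix) % (26 // ix)
ix = ix * log(16)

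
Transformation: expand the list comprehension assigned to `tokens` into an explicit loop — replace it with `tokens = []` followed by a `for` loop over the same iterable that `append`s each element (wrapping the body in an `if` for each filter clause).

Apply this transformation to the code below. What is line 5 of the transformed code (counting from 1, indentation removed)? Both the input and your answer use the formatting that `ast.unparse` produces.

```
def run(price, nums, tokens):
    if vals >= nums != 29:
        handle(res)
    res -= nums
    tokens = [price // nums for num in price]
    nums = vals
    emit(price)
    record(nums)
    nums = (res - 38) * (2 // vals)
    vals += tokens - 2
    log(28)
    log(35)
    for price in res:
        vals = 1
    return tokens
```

tokens = []

Transformed code:
def run(price, nums, tokens):
    if vals >= nums != 29:
        handle(res)
    res -= nums
    tokens = []
    for num in price:
        tokens.append(price // nums)
    nums = vals
    emit(price)
    record(nums)
    nums = (res - 38) * (2 // vals)
    vals += tokens - 2
    log(28)
    log(35)
    for price in res:
        vals = 1
    return tokens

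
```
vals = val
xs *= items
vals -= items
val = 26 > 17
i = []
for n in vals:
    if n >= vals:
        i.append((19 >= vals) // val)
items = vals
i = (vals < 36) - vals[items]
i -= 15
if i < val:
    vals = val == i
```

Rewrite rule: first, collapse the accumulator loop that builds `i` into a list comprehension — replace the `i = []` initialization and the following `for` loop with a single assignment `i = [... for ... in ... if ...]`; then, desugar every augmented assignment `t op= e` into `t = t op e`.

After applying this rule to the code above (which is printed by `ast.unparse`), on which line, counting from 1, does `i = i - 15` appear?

Transformed code:
vals = val
xs = xs * items
vals = vals - items
val = 26 > 17
i = [(19 >= vals) // val for n in vals if n >= vals]
items = vals
i = (vals < 36) - vals[items]
i = i - 15
if i < val:
    vals = val == i

8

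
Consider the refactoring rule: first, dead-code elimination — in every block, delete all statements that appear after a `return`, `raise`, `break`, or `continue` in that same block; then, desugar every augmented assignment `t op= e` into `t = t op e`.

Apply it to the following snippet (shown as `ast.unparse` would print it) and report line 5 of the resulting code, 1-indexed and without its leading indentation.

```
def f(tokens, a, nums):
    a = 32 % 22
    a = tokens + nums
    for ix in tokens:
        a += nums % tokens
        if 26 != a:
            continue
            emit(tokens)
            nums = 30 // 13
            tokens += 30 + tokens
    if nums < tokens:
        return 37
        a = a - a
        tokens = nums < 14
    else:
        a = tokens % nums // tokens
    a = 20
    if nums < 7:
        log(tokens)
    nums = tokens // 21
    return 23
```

Transformed code:
def f(tokens, a, nums):
    a = 32 % 22
    a = tokens + nums
    for ix in tokens:
        a = a + nums % tokens
        if 26 != a:
            continue
    if nums < tokens:
        return 37
    else:
        a = tokens % nums // tokens
    a = 20
    if nums < 7:
        log(tokens)
    nums = tokens // 21
    return 23

a = a + nums % tokens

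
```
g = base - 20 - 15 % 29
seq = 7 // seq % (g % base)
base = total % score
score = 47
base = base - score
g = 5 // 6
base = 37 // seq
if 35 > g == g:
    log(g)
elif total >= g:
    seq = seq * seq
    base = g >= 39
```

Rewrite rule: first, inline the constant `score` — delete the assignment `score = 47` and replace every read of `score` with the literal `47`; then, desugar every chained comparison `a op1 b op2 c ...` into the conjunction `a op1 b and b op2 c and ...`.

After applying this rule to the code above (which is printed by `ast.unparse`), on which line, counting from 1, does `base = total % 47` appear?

3

Transformed code:
g = base - 20 - 15 % 29
seq = 7 // seq % (g % base)
base = total % 47
base = base - 47
g = 5 // 6
base = 37 // seq
if 35 > g and g == g:
    log(g)
elif total >= g:
    seq = seq * seq
    base = g >= 39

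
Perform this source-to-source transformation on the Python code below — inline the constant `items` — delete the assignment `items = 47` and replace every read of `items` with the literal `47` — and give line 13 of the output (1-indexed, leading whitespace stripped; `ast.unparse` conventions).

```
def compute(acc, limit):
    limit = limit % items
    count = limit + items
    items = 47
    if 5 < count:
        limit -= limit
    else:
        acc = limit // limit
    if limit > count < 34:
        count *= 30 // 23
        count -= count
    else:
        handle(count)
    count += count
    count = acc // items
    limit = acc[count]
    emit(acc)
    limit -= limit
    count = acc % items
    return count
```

count += count

Transformed code:
def compute(acc, limit):
    limit = limit % 47
    count = limit + 47
    if 5 < count:
        limit -= limit
    else:
        acc = limit // limit
    if limit > count < 34:
        count *= 30 // 23
        count -= count
    else:
        handle(count)
    count += count
    count = acc // 47
    limit = acc[count]
    emit(acc)
    limit -= limit
    count = acc % 47
    return count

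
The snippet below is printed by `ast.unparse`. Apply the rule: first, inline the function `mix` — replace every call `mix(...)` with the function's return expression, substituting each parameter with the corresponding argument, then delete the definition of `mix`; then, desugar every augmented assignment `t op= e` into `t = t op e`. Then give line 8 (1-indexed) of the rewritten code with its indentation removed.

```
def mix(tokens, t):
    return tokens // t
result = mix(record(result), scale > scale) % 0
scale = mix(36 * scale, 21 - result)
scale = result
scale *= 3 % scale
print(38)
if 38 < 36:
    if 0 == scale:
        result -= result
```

Transformed code:
result = record(result) // (scale > scale) % 0
scale = 36 * scale // (21 - result)
scale = result
scale = scale * (3 % scale)
print(38)
if 38 < 36:
    if 0 == scale:
        result = result - result

result = result - result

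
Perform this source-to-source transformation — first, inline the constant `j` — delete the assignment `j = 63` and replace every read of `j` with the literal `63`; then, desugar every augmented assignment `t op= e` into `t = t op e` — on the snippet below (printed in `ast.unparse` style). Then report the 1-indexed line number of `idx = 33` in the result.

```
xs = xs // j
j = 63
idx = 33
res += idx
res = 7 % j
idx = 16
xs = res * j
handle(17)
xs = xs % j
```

2

Transformed code:
xs = xs // 63
idx = 33
res = res + idx
res = 7 % 63
idx = 16
xs = res * 63
handle(17)
xs = xs % 63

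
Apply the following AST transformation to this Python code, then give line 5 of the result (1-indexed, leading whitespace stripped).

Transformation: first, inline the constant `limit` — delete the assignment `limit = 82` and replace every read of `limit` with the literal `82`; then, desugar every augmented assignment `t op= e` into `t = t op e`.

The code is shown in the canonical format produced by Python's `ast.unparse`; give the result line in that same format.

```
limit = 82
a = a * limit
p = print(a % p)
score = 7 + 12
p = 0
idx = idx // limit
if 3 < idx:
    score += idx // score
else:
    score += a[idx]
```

idx = idx // 82

Transformed code:
a = a * 82
p = print(a % p)
score = 7 + 12
p = 0
idx = idx // 82
if 3 < idx:
    score = score + idx // score
else:
    score = score + a[idx]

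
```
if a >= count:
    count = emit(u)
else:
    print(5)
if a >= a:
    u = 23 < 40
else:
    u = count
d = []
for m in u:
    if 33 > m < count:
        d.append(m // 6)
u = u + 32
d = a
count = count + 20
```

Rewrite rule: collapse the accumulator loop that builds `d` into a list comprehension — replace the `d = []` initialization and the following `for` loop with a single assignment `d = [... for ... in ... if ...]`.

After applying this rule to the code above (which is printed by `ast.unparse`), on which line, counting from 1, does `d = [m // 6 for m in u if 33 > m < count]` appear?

9

Transformed code:
if a >= count:
    count = emit(u)
else:
    print(5)
if a >= a:
    u = 23 < 40
else:
    u = count
d = [m // 6 for m in u if 33 > m < count]
u = u + 32
d = a
count = count + 20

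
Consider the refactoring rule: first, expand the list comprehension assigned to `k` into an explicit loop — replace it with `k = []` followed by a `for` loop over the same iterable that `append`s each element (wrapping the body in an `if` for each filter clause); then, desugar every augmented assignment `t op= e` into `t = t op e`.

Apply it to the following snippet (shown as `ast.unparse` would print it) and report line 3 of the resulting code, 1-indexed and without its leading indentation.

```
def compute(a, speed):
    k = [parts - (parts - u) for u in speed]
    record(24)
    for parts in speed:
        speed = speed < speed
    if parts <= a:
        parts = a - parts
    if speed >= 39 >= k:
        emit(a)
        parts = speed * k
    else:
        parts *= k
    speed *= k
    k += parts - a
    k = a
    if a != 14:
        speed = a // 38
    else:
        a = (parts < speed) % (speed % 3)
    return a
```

for u in speed:

Transformed code:
def compute(a, speed):
    k = []
    for u in speed:
        k.append(parts - (parts - u))
    record(24)
    for parts in speed:
        speed = speed < speed
    if parts <= a:
        parts = a - parts
    if speed >= 39 >= k:
        emit(a)
        parts = speed * k
    else:
        parts = parts * k
    speed = speed * k
    k = k + (parts - a)
    k = a
    if a != 14:
        speed = a // 38
    else:
        a = (parts < speed) % (speed % 3)
    return a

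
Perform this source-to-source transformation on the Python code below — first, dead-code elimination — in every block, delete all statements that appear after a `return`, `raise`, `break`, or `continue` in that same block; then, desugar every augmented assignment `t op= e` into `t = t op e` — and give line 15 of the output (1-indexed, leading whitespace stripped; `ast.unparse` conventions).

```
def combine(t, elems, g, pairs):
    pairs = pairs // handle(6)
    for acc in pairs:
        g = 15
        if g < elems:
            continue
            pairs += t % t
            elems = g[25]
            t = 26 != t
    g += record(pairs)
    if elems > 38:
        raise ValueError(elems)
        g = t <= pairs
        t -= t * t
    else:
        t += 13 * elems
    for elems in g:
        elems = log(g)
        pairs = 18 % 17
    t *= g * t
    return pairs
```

Transformed code:
def combine(t, elems, g, pairs):
    pairs = pairs // handle(6)
    for acc in pairs:
        g = 15
        if g < elems:
            continue
    g = g + record(pairs)
    if elems > 38:
        raise ValueError(elems)
    else:
        t = t + 13 * elems
    for elems in g:
        elems = log(g)
        pairs = 18 % 17
    t = t * (g * t)
    return pairs

t = t * (g * t)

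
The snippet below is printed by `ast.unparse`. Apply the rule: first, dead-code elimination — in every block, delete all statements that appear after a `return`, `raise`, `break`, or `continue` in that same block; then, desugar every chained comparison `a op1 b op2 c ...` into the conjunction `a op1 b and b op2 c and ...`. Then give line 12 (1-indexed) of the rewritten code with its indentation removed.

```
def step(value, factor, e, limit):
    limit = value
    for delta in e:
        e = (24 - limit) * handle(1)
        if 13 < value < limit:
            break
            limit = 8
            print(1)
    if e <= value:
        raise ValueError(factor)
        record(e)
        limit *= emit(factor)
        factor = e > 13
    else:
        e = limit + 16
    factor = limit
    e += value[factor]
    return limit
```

e += value[factor]

Transformed code:
def step(value, factor, e, limit):
    limit = value
    for delta in e:
        e = (24 - limit) * handle(1)
        if 13 < value and value < limit:
            break
    if e <= value:
        raise ValueError(factor)
    else:
        e = limit + 16
    factor = limit
    e += value[factor]
    return limit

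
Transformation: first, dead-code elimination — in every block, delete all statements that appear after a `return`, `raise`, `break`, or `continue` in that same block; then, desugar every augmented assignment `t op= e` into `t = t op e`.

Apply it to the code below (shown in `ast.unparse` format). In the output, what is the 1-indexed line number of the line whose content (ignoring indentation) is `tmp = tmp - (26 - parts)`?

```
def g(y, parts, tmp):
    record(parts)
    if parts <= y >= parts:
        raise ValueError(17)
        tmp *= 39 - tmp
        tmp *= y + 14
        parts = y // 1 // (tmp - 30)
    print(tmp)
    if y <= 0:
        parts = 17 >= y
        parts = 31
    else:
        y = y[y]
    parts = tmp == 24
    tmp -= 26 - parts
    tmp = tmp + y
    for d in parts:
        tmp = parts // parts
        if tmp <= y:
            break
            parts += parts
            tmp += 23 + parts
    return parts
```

Transformed code:
def g(y, parts, tmp):
    record(parts)
    if parts <= y >= parts:
        raise ValueError(17)
    print(tmp)
    if y <= 0:
        parts = 17 >= y
        parts = 31
    else:
        y = y[y]
    parts = tmp == 24
    tmp = tmp - (26 - parts)
    tmp = tmp + y
    for d in parts:
        tmp = parts // parts
        if tmp <= y:
            break
    return parts

12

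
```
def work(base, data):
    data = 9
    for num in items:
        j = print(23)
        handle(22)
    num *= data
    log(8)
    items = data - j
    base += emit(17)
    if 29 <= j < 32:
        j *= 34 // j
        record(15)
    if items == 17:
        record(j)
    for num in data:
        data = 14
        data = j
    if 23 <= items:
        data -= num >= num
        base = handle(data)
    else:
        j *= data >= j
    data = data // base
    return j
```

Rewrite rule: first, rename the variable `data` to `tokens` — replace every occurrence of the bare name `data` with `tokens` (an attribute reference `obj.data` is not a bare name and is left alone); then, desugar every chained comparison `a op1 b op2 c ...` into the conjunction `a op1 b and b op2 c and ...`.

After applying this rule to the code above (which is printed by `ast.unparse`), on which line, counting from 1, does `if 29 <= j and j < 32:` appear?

10

Transformed code:
def work(base, tokens):
    tokens = 9
    for num in items:
        j = print(23)
        handle(22)
    num *= tokens
    log(8)
    items = tokens - j
    base += emit(17)
    if 29 <= j and j < 32:
        j *= 34 // j
        record(15)
    if items == 17:
        record(j)
    for num in tokens:
        tokens = 14
        tokens = j
    if 23 <= items:
        tokens -= num >= num
        base = handle(tokens)
    else:
        j *= tokens >= j
    tokens = tokens // base
    return j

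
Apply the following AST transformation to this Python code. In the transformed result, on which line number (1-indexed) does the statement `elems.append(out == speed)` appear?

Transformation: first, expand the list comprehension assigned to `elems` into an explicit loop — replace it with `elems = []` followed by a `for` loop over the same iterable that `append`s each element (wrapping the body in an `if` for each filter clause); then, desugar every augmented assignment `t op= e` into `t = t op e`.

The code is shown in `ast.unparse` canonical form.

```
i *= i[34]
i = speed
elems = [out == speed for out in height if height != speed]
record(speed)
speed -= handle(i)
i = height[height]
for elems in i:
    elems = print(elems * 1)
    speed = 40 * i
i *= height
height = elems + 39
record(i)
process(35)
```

Transformed code:
i = i * i[34]
i = speed
elems = []
for out in height:
    if height != speed:
        elems.append(out == speed)
record(speed)
speed = speed - handle(i)
i = height[height]
for elems in i:
    elems = print(elems * 1)
    speed = 40 * i
i = i * height
height = elems + 39
record(i)
process(35)

6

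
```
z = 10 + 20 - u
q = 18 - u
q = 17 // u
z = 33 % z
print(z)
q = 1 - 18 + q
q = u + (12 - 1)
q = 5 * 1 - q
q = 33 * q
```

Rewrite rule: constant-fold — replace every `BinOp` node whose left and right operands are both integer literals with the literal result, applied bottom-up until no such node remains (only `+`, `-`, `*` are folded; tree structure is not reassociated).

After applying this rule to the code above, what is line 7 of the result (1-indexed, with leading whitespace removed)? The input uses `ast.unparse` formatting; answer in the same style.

Transformed code:
z = 30 - u
q = 18 - u
q = 17 // u
z = 33 % z
print(z)
q = -17 + q
q = u + 11
q = 5 - q
q = 33 * q

q = u + 11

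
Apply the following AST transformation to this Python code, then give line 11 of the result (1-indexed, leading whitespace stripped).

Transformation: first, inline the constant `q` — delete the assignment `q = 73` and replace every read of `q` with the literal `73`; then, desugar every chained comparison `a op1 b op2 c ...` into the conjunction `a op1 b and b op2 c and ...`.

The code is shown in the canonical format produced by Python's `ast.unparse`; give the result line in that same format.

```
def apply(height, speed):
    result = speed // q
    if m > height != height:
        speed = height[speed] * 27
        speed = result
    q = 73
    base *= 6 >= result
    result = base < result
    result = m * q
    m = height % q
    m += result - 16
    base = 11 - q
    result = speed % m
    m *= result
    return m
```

Transformed code:
def apply(height, speed):
    result = speed // 73
    if m > height and height != height:
        speed = height[speed] * 27
        speed = result
    base *= 6 >= result
    result = base < result
    result = m * 73
    m = height % 73
    m += result - 16
    base = 11 - 73
    result = speed % m
    m *= result
    return m

base = 11 - 73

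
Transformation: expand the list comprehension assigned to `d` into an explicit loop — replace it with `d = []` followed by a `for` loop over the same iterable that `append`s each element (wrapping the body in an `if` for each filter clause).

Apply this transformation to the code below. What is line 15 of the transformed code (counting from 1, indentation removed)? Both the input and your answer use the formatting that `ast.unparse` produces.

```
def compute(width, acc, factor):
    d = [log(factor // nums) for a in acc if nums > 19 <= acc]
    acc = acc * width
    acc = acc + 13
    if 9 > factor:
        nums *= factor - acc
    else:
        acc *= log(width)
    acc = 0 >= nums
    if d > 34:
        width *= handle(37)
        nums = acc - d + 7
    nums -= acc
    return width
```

Transformed code:
def compute(width, acc, factor):
    d = []
    for a in acc:
        if nums > 19 <= acc:
            d.append(log(factor // nums))
    acc = acc * width
    acc = acc + 13
    if 9 > factor:
        nums *= factor - acc
    else:
        acc *= log(width)
    acc = 0 >= nums
    if d > 34:
        width *= handle(37)
        nums = acc - d + 7
    nums -= acc
    return width

nums = acc - d + 7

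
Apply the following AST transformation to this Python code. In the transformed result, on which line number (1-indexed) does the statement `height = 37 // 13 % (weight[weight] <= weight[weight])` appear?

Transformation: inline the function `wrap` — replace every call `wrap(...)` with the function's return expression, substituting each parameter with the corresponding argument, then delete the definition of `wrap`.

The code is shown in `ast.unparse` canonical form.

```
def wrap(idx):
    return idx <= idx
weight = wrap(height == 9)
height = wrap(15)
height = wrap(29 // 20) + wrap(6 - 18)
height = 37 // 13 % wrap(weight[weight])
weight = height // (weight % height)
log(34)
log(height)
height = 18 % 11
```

Transformed code:
weight = (height == 9) <= (height == 9)
height = 15 <= 15
height = (29 // 20 <= 29 // 20) + (6 - 18 <= 6 - 18)
height = 37 // 13 % (weight[weight] <= weight[weight])
weight = height // (weight % height)
log(34)
log(height)
height = 18 % 11

4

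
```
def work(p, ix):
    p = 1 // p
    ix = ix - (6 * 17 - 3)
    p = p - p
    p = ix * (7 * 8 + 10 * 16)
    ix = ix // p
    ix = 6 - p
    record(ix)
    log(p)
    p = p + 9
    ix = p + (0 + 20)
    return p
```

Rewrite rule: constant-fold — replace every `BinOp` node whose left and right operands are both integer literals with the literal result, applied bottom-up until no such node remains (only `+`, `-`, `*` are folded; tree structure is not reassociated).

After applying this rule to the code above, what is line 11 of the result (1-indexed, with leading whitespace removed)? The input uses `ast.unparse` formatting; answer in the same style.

ix = p + 20

Transformed code:
def work(p, ix):
    p = 1 // p
    ix = ix - 99
    p = p - p
    p = ix * 216
    ix = ix // p
    ix = 6 - p
    record(ix)
    log(p)
    p = p + 9
    ix = p + 20
    return p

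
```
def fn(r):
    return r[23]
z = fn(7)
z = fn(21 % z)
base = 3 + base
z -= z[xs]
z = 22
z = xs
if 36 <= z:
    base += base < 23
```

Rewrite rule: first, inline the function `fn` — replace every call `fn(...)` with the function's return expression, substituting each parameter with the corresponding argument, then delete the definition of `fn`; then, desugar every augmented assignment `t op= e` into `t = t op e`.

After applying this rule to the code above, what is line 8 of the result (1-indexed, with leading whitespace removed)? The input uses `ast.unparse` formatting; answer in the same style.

Transformed code:
z = 7[23]
z = (21 % z)[23]
base = 3 + base
z = z - z[xs]
z = 22
z = xs
if 36 <= z:
    base = base + (base < 23)

base = base + (base < 23)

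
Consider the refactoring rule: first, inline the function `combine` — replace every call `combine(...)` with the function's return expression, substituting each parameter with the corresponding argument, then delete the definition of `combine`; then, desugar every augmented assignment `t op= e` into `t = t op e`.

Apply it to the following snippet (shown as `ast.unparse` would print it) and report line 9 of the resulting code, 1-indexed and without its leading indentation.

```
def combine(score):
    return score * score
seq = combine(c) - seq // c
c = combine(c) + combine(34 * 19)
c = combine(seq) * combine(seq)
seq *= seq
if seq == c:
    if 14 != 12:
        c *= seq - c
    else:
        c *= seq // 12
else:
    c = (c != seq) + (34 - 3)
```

c = c * (seq // 12)

Transformed code:
seq = c * c - seq // c
c = c * c + 34 * 19 * (34 * 19)
c = seq * seq * (seq * seq)
seq = seq * seq
if seq == c:
    if 14 != 12:
        c = c * (seq - c)
    else:
        c = c * (seq // 12)
else:
    c = (c != seq) + (34 - 3)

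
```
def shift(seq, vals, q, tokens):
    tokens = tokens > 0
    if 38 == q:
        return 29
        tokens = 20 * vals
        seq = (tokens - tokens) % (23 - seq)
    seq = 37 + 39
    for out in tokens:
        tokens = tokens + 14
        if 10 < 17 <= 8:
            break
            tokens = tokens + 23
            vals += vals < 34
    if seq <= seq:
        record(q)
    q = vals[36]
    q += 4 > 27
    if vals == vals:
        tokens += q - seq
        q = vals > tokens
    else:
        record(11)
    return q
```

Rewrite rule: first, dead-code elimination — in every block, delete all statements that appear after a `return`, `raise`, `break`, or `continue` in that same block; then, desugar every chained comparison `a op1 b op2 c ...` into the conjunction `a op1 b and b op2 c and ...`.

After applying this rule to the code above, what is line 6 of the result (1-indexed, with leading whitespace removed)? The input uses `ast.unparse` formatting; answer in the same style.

Transformed code:
def shift(seq, vals, q, tokens):
    tokens = tokens > 0
    if 38 == q:
        return 29
    seq = 37 + 39
    for out in tokens:
        tokens = tokens + 14
        if 10 < 17 and 17 <= 8:
            break
    if seq <= seq:
        record(q)
    q = vals[36]
    q += 4 > 27
    if vals == vals:
        tokens += q - seq
        q = vals > tokens
    else:
        record(11)
    return q

for out in tokens:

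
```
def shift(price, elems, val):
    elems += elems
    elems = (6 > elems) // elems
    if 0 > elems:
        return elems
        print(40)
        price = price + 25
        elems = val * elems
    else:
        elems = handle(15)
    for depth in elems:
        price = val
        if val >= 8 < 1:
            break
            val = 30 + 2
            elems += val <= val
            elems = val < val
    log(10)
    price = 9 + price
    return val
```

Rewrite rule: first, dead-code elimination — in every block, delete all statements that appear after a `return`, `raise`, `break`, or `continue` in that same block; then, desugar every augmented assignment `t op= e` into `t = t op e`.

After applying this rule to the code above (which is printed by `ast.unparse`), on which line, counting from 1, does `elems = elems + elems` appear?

Transformed code:
def shift(price, elems, val):
    elems = elems + elems
    elems = (6 > elems) // elems
    if 0 > elems:
        return elems
    else:
        elems = handle(15)
    for depth in elems:
        price = val
        if val >= 8 < 1:
            break
    log(10)
    price = 9 + price
    return val

2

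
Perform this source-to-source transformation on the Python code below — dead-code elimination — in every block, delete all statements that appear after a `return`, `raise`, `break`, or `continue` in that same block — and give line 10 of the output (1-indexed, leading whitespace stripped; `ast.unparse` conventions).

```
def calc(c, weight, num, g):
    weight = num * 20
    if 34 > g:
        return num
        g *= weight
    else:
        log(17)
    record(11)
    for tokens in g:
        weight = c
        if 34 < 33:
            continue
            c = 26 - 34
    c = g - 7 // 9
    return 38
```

if 34 < 33:

Transformed code:
def calc(c, weight, num, g):
    weight = num * 20
    if 34 > g:
        return num
    else:
        log(17)
    record(11)
    for tokens in g:
        weight = c
        if 34 < 33:
            continue
    c = g - 7 // 9
    return 38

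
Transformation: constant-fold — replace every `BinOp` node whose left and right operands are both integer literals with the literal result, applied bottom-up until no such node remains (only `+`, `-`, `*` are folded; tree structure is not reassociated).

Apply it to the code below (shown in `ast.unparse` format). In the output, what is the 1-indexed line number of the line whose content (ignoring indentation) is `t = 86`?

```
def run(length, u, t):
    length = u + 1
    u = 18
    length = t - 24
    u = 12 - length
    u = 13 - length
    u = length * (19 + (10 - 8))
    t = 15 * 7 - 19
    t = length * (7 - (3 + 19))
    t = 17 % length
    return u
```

8

Transformed code:
def run(length, u, t):
    length = u + 1
    u = 18
    length = t - 24
    u = 12 - length
    u = 13 - length
    u = length * 21
    t = 86
    t = length * -15
    t = 17 % length
    return u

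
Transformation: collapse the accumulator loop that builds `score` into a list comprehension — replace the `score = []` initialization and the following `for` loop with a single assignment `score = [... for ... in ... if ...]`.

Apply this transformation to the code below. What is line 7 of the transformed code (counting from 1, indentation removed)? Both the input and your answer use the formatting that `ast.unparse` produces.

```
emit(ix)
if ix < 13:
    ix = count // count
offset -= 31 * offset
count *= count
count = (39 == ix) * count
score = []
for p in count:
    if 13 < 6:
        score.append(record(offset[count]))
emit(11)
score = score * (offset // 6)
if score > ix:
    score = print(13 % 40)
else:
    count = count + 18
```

Transformed code:
emit(ix)
if ix < 13:
    ix = count // count
offset -= 31 * offset
count *= count
count = (39 == ix) * count
score = [record(offset[count]) for p in count if 13 < 6]
emit(11)
score = score * (offset // 6)
if score > ix:
    score = print(13 % 40)
else:
    count = count + 18

score = [record(offset[count]) for p in count if 13 < 6]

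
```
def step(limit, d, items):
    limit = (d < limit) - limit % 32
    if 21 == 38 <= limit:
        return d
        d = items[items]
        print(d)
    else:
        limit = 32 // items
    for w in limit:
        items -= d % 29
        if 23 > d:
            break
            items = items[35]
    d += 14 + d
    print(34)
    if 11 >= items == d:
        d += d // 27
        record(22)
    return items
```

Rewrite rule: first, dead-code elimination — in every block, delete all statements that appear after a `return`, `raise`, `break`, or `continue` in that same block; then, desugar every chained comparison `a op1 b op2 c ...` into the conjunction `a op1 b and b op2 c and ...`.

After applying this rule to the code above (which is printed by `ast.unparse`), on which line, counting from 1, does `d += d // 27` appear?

14

Transformed code:
def step(limit, d, items):
    limit = (d < limit) - limit % 32
    if 21 == 38 and 38 <= limit:
        return d
    else:
        limit = 32 // items
    for w in limit:
        items -= d % 29
        if 23 > d:
            break
    d += 14 + d
    print(34)
    if 11 >= items and items == d:
        d += d // 27
        record(22)
    return items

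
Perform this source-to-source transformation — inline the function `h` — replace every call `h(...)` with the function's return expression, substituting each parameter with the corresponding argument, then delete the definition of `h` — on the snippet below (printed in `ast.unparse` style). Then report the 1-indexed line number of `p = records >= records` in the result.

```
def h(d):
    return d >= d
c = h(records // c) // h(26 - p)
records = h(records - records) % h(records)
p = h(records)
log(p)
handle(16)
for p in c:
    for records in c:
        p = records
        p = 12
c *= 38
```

3

Transformed code:
c = (records // c >= records // c) // (26 - p >= 26 - p)
records = (records - records >= records - records) % (records >= records)
p = records >= records
log(p)
handle(16)
for p in c:
    for records in c:
        p = records
        p = 12
c *= 38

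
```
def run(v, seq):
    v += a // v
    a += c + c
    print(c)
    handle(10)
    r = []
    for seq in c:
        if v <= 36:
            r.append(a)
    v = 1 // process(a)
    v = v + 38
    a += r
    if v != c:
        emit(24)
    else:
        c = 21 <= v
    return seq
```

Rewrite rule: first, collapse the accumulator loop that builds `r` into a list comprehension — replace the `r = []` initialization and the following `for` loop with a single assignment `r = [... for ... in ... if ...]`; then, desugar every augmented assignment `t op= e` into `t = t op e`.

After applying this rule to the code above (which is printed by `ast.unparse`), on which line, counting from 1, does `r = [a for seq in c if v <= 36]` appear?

6

Transformed code:
def run(v, seq):
    v = v + a // v
    a = a + (c + c)
    print(c)
    handle(10)
    r = [a for seq in c if v <= 36]
    v = 1 // process(a)
    v = v + 38
    a = a + r
    if v != c:
        emit(24)
    else:
        c = 21 <= v
    return seq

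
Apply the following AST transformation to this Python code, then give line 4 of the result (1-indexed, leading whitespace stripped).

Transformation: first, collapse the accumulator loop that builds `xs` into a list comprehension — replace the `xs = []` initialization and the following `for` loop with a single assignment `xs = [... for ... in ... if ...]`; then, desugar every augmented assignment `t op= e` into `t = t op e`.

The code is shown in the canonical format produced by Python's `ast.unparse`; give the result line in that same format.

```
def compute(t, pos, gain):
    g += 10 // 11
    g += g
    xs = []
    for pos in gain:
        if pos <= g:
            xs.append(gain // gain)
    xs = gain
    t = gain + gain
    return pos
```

xs = [gain // gain for pos in gain if pos <= g]

Transformed code:
def compute(t, pos, gain):
    g = g + 10 // 11
    g = g + g
    xs = [gain // gain for pos in gain if pos <= g]
    xs = gain
    t = gain + gain
    return pos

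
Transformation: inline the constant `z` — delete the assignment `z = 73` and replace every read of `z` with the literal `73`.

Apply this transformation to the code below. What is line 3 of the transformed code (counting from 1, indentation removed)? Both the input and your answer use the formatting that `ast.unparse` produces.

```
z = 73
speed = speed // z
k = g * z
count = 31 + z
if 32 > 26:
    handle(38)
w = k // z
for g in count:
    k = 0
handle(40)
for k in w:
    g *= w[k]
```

count = 31 + 73

Transformed code:
speed = speed // 73
k = g * 73
count = 31 + 73
if 32 > 26:
    handle(38)
w = k // 73
for g in count:
    k = 0
handle(40)
for k in w:
    g *= w[k]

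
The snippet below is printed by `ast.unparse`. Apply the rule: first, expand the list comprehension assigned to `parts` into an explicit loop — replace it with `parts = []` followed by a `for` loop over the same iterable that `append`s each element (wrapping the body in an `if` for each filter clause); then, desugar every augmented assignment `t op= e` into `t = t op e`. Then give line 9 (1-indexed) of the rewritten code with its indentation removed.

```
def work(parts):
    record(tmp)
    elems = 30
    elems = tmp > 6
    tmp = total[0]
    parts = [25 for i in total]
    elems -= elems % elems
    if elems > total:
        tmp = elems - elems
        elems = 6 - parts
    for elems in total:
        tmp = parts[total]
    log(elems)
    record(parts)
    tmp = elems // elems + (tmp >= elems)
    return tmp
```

Transformed code:
def work(parts):
    record(tmp)
    elems = 30
    elems = tmp > 6
    tmp = total[0]
    parts = []
    for i in total:
        parts.append(25)
    elems = elems - elems % elems
    if elems > total:
        tmp = elems - elems
        elems = 6 - parts
    for elems in total:
        tmp = parts[total]
    log(elems)
    record(parts)
    tmp = elems // elems + (tmp >= elems)
    return tmp

elems = elems - elems % elems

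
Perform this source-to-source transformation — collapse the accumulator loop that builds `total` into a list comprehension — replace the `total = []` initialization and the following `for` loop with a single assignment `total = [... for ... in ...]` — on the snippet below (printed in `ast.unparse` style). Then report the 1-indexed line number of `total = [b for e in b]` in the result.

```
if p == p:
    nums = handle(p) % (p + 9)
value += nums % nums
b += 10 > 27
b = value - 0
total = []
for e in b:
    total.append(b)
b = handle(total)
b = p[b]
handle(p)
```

6

Transformed code:
if p == p:
    nums = handle(p) % (p + 9)
value += nums % nums
b += 10 > 27
b = value - 0
total = [b for e in b]
b = handle(total)
b = p[b]
handle(p)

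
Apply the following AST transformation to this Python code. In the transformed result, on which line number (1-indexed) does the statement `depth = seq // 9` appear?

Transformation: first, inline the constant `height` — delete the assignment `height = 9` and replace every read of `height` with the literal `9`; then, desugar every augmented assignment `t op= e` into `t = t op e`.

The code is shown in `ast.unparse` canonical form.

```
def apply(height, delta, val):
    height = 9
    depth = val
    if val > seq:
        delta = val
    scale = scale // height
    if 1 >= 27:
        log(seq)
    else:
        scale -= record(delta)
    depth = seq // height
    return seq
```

10

Transformed code:
def apply(height, delta, val):
    depth = val
    if val > seq:
        delta = val
    scale = scale // 9
    if 1 >= 27:
        log(seq)
    else:
        scale = scale - record(delta)
    depth = seq // 9
    return seq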